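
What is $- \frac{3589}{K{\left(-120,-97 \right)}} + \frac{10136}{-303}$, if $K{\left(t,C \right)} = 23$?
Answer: $- \frac{1320595}{6969} \approx -189.5$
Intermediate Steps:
$- \frac{3589}{K{\left(-120,-97 \right)}} + \frac{10136}{-303} = - \frac{3589}{23} + \frac{10136}{-303} = \left(-3589\right) \frac{1}{23} + 10136 \left(- \frac{1}{303}\right) = - \frac{3589}{23} - \frac{10136}{303} = - \frac{1320595}{6969}$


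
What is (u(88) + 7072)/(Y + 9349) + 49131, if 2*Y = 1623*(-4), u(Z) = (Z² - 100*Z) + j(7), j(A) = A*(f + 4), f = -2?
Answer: 299852523/6103 ≈ 49132.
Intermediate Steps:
j(A) = 2*A (j(A) = A*(-2 + 4) = A*2 = 2*A)
u(Z) = 14 + Z² - 100*Z (u(Z) = (Z² - 100*Z) + 2*7 = (Z² - 100*Z) + 14 = 14 + Z² - 100*Z)
Y = -3246 (Y = (1623*(-4))/2 = (½)*(-6492) = -3246)
(u(88) + 7072)/(Y + 9349) + 49131 = ((14 + 88² - 100*88) + 7072)/(-3246 + 9349) + 49131 = ((14 + 7744 - 8800) + 7072)/6103 + 49131 = (-1042 + 7072)*(1/6103) + 49131 = 6030*(1/6103) + 49131 = 6030/6103 + 49131 = 299852523/6103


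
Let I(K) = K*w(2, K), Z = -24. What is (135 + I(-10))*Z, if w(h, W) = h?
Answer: -2760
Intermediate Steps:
I(K) = 2*K (I(K) = K*2 = 2*K)
(135 + I(-10))*Z = (135 + 2*(-10))*(-24) = (135 - 20)*(-24) = 115*(-24) = -2760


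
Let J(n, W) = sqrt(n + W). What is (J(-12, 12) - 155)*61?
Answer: -9455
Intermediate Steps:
J(n, W) = sqrt(W + n)
(J(-12, 12) - 155)*61 = (sqrt(12 - 12) - 155)*61 = (sqrt(0) - 155)*61 = (0 - 155)*61 = -155*61 = -9455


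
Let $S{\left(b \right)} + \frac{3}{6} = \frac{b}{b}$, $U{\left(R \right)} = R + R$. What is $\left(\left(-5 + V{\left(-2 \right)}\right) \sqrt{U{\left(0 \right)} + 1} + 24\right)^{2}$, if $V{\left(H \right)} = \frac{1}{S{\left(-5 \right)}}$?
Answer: $441$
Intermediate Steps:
$U{\left(R \right)} = 2 R$
$S{\left(b \right)} = \frac{1}{2}$ ($S{\left(b \right)} = - \frac{1}{2} + \frac{b}{b} = - \frac{1}{2} + 1 = \frac{1}{2}$)
$V{\left(H \right)} = 2$ ($V{\left(H \right)} = \frac{1}{\frac{1}{2}} = 2$)
$\left(\left(-5 + V{\left(-2 \right)}\right) \sqrt{U{\left(0 \right)} + 1} + 24\right)^{2} = \left(\left(-5 + 2\right) \sqrt{2 \cdot 0 + 1} + 24\right)^{2} = \left(- 3 \sqrt{0 + 1} + 24\right)^{2} = \left(- 3 \sqrt{1} + 24\right)^{2} = \left(\left(-3\right) 1 + 24\right)^{2} = \left(-3 + 24\right)^{2} = 21^{2} = 441$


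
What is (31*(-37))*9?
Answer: -10323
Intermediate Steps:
(31*(-37))*9 = -1147*9 = -10323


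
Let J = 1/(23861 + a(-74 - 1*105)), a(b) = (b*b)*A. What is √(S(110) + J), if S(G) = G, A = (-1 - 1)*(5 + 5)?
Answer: √94943819111/29379 ≈ 10.488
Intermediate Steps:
A = -20 (A = -2*10 = -20)
a(b) = -20*b² (a(b) = (b*b)*(-20) = b²*(-20) = -20*b²)
J = -1/616959 (J = 1/(23861 - 20*(-74 - 1*105)²) = 1/(23861 - 20*(-74 - 105)²) = 1/(23861 - 20*(-179)²) = 1/(23861 - 20*32041) = 1/(23861 - 640820) = 1/(-616959) = -1/616959 ≈ -1.6209e-6)
√(S(110) + J) = √(110 - 1/616959) = √(67865489/616959) = √94943819111/29379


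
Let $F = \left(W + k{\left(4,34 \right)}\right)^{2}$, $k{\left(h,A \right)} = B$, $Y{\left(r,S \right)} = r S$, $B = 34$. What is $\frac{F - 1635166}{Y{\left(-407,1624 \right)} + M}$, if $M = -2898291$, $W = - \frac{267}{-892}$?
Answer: $\frac{118191515109}{257452204816} \approx 0.45908$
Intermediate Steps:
$Y{\left(r,S \right)} = S r$
$k{\left(h,A \right)} = 34$
$W = \frac{267}{892}$ ($W = \left(-267\right) \left(- \frac{1}{892}\right) = \frac{267}{892} \approx 0.29933$)
$F = \frac{936054025}{795664}$ ($F = \left(\frac{267}{892} + 34\right)^{2} = \left(\frac{30595}{892}\right)^{2} = \frac{936054025}{795664} \approx 1176.4$)
$\frac{F - 1635166}{Y{\left(-407,1624 \right)} + M} = \frac{\frac{936054025}{795664} - 1635166}{1624 \left(-407\right) - 2898291} = - \frac{1300106666199}{795664 \left(-660968 - 2898291\right)} = - \frac{1300106666199}{795664 \left(-3559259\right)} = \left(- \frac{1300106666199}{795664}\right) \left(- \frac{1}{3559259}\right) = \frac{118191515109}{257452204816}$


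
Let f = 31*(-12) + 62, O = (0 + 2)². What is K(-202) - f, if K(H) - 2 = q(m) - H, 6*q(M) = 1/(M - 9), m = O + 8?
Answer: 9253/18 ≈ 514.06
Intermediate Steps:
O = 4 (O = 2² = 4)
m = 12 (m = 4 + 8 = 12)
f = -310 (f = -372 + 62 = -310)
q(M) = 1/(6*(-9 + M)) (q(M) = 1/(6*(M - 9)) = 1/(6*(-9 + M)))
K(H) = 37/18 - H (K(H) = 2 + (1/(6*(-9 + 12)) - H) = 2 + ((⅙)/3 - H) = 2 + ((⅙)*(⅓) - H) = 2 + (1/18 - H) = 37/18 - H)
K(-202) - f = (37/18 - 1*(-202)) - 1*(-310) = (37/18 + 202) + 310 = 3673/18 + 310 = 9253/18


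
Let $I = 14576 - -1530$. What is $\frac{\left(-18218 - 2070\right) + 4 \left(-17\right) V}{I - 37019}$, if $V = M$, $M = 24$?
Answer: $\frac{21920}{20913} \approx 1.0482$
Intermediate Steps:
$V = 24$
$I = 16106$ ($I = 14576 + 1530 = 16106$)
$\frac{\left(-18218 - 2070\right) + 4 \left(-17\right) V}{I - 37019} = \frac{\left(-18218 - 2070\right) + 4 \left(-17\right) 24}{16106 - 37019} = \frac{-20288 - 1632}{-20913} = \left(-20288 - 1632\right) \left(- \frac{1}{20913}\right) = \left(-21920\right) \left(- \frac{1}{20913}\right) = \frac{21920}{20913}$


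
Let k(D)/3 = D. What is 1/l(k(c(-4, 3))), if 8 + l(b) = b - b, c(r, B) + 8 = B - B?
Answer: -1/8 ≈ -0.12500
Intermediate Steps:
c(r, B) = -8 (c(r, B) = -8 + (B - B) = -8 + 0 = -8)
k(D) = 3*D
l(b) = -8 (l(b) = -8 + (b - b) = -8 + 0 = -8)
1/l(k(c(-4, 3))) = 1/(-8) = -1/8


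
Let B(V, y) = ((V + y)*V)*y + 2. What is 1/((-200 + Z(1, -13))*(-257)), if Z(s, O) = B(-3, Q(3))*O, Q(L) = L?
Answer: 1/58082 ≈ 1.7217e-5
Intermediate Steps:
B(V, y) = 2 + V*y*(V + y) (B(V, y) = (V*(V + y))*y + 2 = V*y*(V + y) + 2 = 2 + V*y*(V + y))
Z(s, O) = 2*O (Z(s, O) = (2 - 3*3² + 3*(-3)²)*O = (2 - 3*9 + 3*9)*O = (2 - 27 + 27)*O = 2*O)
1/((-200 + Z(1, -13))*(-257)) = 1/((-200 + 2*(-13))*(-257)) = 1/((-200 - 26)*(-257)) = 1/(-226*(-257)) = 1/58082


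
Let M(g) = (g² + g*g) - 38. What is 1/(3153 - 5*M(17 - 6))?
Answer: 1/2133 ≈ 0.00046882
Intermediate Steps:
M(g) = -38 + 2*g² (M(g) = (g² + g²) - 38 = 2*g² - 38 = -38 + 2*g²)
1/(3153 - 5*M(17 - 6)) = 1/(3153 - 5*(-38 + 2*(17 - 6)²)) = 1/(3153 - 5*(-38 + 2*11²)) = 1/(3153 - 5*(-38 + 2*121)) = 1/(3153 - 5*(-38 + 242)) = 1/(3153 - 5*204) = 1/(3153 - 1020) = 1/2133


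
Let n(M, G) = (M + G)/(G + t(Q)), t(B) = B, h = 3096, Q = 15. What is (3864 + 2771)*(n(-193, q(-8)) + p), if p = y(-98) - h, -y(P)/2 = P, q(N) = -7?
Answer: -19407375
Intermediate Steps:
y(P) = -2*P
n(M, G) = (G + M)/(15 + G) (n(M, G) = (M + G)/(G + 15) = (G + M)/(15 + G))
p = -2900 (p = -2*(-98) - 1*3096 = 196 - 3096 = -2900)
(3864 + 2771)*(n(-193, q(-8)) + p) = (3864 + 2771)*((-7 - 193)/(15 - 7) - 2900) = 6635*(-200/8 - 2900) = 6635*((⅛)*(-200) - 2900) = 6635*(-25 - 2900) = 6635*(-2925) = -19407375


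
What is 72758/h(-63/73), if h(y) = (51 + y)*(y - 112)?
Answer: -27694813/2153910 ≈ -12.858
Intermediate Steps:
h(y) = (-112 + y)*(51 + y) (h(y) = (51 + y)*(-112 + y) = (-112 + y)*(51 + y))
72758/h(-63/73) = 72758/(-5712 + (-63/73)**2 - (-3843)/73) = 72758/(-5712 + (-63*1/73)**2 - (-3843)/73) = 72758/(-5712 + (-63/73)**2 - 61*(-63/73)) = 72758/(-5712 + 3969/5329 + 3843/73) = 72758/(-30154740/5329) = 72758*(-5329/30154740) = -27694813/2153910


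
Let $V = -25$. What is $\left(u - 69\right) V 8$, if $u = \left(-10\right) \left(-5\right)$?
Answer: $3800$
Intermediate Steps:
$u = 50$
$\left(u - 69\right) V 8 = \left(50 - 69\right) \left(\left(-25\right) 8\right) = \left(-19\right) \left(-200\right) = 3800$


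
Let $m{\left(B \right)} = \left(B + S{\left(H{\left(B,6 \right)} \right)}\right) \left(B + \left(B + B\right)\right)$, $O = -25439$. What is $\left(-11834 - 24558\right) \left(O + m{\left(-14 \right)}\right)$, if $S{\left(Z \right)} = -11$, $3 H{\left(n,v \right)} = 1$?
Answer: $887564488$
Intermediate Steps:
$H{\left(n,v \right)} = \frac{1}{3}$ ($H{\left(n,v \right)} = \frac{1}{3} \cdot 1 = \frac{1}{3}$)
$m{\left(B \right)} = 3 B \left(-11 + B\right)$ ($m{\left(B \right)} = \left(B - 11\right) \left(B + \left(B + B\right)\right) = \left(-11 + B\right) \left(B + 2 B\right) = \left(-11 + B\right) 3 B = 3 B \left(-11 + B\right)$)
$\left(-11834 - 24558\right) \left(O + m{\left(-14 \right)}\right) = \left(-11834 - 24558\right) \left(-25439 + 3 \left(-14\right) \left(-11 - 14\right)\right) = - 36392 \left(-25439 + 3 \left(-14\right) \left(-25\right)\right) = - 36392 \left(-25439 + 1050\right) = \left(-36392\right) \left(-24389\right) = 887564488$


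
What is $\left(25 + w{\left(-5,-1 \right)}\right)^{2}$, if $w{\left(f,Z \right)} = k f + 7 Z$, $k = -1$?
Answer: $529$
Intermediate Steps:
$w{\left(f,Z \right)} = - f + 7 Z$
$\left(25 + w{\left(-5,-1 \right)}\right)^{2} = \left(25 + \left(\left(-1\right) \left(-5\right) + 7 \left(-1\right)\right)\right)^{2} = \left(25 + \left(5 - 7\right)\right)^{2} = \left(25 - 2\right)^{2} = 23^{2} = 529$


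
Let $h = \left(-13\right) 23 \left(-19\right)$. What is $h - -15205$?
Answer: $20886$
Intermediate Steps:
$h = 5681$ ($h = \left(-299\right) \left(-19\right) = 5681$)
$h - -15205 = 5681 - -15205 = 5681 + 15205 = 20886$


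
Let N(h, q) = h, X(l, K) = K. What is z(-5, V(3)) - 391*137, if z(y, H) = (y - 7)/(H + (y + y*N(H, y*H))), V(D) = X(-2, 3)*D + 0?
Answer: -2196235/41 ≈ -53567.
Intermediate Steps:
V(D) = 3*D (V(D) = 3*D + 0 = 3*D)
z(y, H) = (-7 + y)/(H + y + H*y) (z(y, H) = (y - 7)/(H + (y + y*H)) = (-7 + y)/(H + (y + H*y)) = (-7 + y)/(H + y + H*y))
z(-5, V(3)) - 391*137 = (-7 - 5)/(3*3 - 5 + (3*3)*(-5)) - 391*137 = -12/(9 - 5 + 9*(-5)) - 53567 = -12/(9 - 5 - 45) - 53567 = -12/(-41) - 53567 = -1/41*(-12) - 53567 = 12/41 - 53567 = -2196235/41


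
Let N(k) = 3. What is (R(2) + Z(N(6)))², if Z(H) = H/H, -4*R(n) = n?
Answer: ¼ ≈ 0.25000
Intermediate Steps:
R(n) = -n/4
Z(H) = 1
(R(2) + Z(N(6)))² = (-¼*2 + 1)² = (-½ + 1)² = (½)² = ¼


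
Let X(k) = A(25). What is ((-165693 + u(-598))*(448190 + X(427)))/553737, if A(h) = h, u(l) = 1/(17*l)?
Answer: -251663017001795/1876430114 ≈ -1.3412e+5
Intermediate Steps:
u(l) = 1/(17*l)
X(k) = 25
((-165693 + u(-598))*(448190 + X(427)))/553737 = ((-165693 + (1/17)/(-598))*(448190 + 25))/553737 = ((-165693 + (1/17)*(-1/598))*448215)*(1/553737) = ((-165693 - 1/10166)*448215)*(1/553737) = -1684435039/10166*448215*(1/553737) = -754989051005385/10166*1/553737 = -251663017001795/1876430114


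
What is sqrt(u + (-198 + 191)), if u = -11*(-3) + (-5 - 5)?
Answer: 4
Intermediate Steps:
u = 23 (u = 33 - 10 = 23)
sqrt(u + (-198 + 191)) = sqrt(23 + (-198 + 191)) = sqrt(23 - 7) = sqrt(16) = 4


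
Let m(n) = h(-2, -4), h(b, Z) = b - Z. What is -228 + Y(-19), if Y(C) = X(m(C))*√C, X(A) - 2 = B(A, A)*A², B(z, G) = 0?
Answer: -228 + 2*I*√19 ≈ -228.0 + 8.7178*I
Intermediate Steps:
m(n) = 2 (m(n) = -2 - 1*(-4) = -2 + 4 = 2)
X(A) = 2 (X(A) = 2 + 0*A² = 2 + 0 = 2)
Y(C) = 2*√C
-228 + Y(-19) = -228 + 2*√(-19) = -228 + 2*(I*√19) = -228 + 2*I*√19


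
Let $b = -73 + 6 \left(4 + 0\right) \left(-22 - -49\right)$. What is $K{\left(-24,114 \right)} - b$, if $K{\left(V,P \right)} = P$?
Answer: $-461$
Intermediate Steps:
$b = 575$ ($b = -73 + 6 \cdot 4 \left(-22 + 49\right) = -73 + 24 \cdot 27 = -73 + 648 = 575$)
$K{\left(-24,114 \right)} - b = 114 - 575 = -461$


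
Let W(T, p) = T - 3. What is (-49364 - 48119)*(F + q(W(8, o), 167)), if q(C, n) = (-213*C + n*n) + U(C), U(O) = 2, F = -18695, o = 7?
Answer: -792634273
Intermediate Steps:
W(T, p) = -3 + T
q(C, n) = 2 + n² - 213*C (q(C, n) = (-213*C + n*n) + 2 = (-213*C + n²) + 2 = (n² - 213*C) + 2 = 2 + n² - 213*C)
(-49364 - 48119)*(F + q(W(8, o), 167)) = (-49364 - 48119)*(-18695 + (2 + 167² - 213*(-3 + 8))) = -97483*(-18695 + (2 + 27889 - 213*5)) = -97483*(-18695 + (2 + 27889 - 1065)) = -97483*(-18695 + 26826) = -97483*8131 = -792634273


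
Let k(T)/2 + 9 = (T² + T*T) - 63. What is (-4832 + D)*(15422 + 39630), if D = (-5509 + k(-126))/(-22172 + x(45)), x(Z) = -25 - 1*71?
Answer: -1481680910001/5567 ≈ -2.6615e+8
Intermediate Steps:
k(T) = -144 + 4*T² (k(T) = -18 + 2*((T² + T*T) - 63) = -18 + 2*((T² + T²) - 63) = -18 + 2*(2*T² - 63) = -18 + 2*(-63 + 2*T²) = -18 + (-126 + 4*T²) = -144 + 4*T²)
x(Z) = -96 (x(Z) = -25 - 71 = -96)
D = -57851/22268 (D = (-5509 + (-144 + 4*(-126)²))/(-22172 - 96) = (-5509 + (-144 + 4*15876))/(-22268) = (-5509 + (-144 + 63504))*(-1/22268) = (-5509 + 63360)*(-1/22268) = 57851*(-1/22268) = -57851/22268 ≈ -2.5979)
(-4832 + D)*(15422 + 39630) = (-4832 - 57851/22268)*(15422 + 39630) = -107656827/22268*55052 = -1481680910001/5567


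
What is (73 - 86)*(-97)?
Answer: 1261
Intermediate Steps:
(73 - 86)*(-97) = -13*(-97) = 1261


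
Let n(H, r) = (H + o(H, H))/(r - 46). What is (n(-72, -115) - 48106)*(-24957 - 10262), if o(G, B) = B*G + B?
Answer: 38992997602/23 ≈ 1.6953e+9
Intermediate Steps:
o(G, B) = B + B*G
n(H, r) = (H + H*(1 + H))/(-46 + r) (n(H, r) = (H + H*(1 + H))/(r - 46) = (H + H*(1 + H))/(-46 + r))
(n(-72, -115) - 48106)*(-24957 - 10262) = (-72*(2 - 72)/(-46 - 115) - 48106)*(-24957 - 10262) = (-72*(-70)/(-161) - 48106)*(-35219) = (-72*(-1/161)*(-70) - 48106)*(-35219) = (-720/23 - 48106)*(-35219) = -1107158/23*(-35219) = 38992997602/23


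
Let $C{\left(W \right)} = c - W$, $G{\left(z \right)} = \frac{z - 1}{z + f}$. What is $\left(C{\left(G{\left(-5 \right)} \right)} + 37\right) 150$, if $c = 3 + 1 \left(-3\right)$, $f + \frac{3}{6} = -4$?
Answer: $\frac{103650}{19} \approx 5455.3$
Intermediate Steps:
$f = - \frac{9}{2}$ ($f = - \frac{1}{2} - 4 = - \frac{9}{2} \approx -4.5$)
$G{\left(z \right)} = \frac{-1 + z}{- \frac{9}{2} + z}$ ($G{\left(z \right)} = \frac{z - 1}{z - \frac{9}{2}} = \frac{-1 + z}{- \frac{9}{2} + z}$)
$c = 0$ ($c = 3 - 3 = 0$)
$C{\left(W \right)} = - W$ ($C{\left(W \right)} = 0 - W = - W$)
$\left(C{\left(G{\left(-5 \right)} \right)} + 37\right) 150 = \left(- \frac{2 \left(-1 - 5\right)}{-9 + 2 \left(-5\right)} + 37\right) 150 = \left(- \frac{2 \left(-6\right)}{-9 - 10} + 37\right) 150 = \left(- \frac{2 \left(-6\right)}{-19} + 37\right) 150 = \left(- \frac{2 \left(-1\right) \left(-6\right)}{19} + 37\right) 150 = \left(\left(-1\right) \frac{12}{19} + 37\right) 150 = \left(- \frac{12}{19} + 37\right) 150 = \frac{691}{19} \cdot 150 = \frac{103650}{19}$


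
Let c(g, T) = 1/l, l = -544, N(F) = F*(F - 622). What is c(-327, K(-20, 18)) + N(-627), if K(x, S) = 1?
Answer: 426018911/544 ≈ 7.8312e+5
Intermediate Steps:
N(F) = F*(-622 + F)
c(g, T) = -1/544 (c(g, T) = 1/(-544) = -1/544)
c(-327, K(-20, 18)) + N(-627) = -1/544 - 627*(-622 - 627) = -1/544 - 627*(-1249) = -1/544 + 783123 = 426018911/544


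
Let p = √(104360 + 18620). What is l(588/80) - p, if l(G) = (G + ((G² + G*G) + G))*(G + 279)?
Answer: 140592123/4000 - 2*√30745 ≈ 34797.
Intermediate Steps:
l(G) = (279 + G)*(2*G + 2*G²) (l(G) = (G + ((G² + G²) + G))*(279 + G) = (G + (2*G² + G))*(279 + G) = (G + (G + 2*G²))*(279 + G) = (2*G + 2*G²)*(279 + G) = (279 + G)*(2*G + 2*G²))
p = 2*√30745 (p = √122980 = 2*√30745 ≈ 350.69)
l(588/80) - p = 2*(588/80)*(279 + (588/80)² + 280*(588/80)) - 2*√30745 = 2*(588*(1/80))*(279 + (588*(1/80))² + 280*(588*(1/80))) - 2*√30745 = 2*(147/20)*(279 + (147/20)² + 280*(147/20)) - 2*√30745 = 2*(147/20)*(279 + 21609/400 + 2058) - 2*√30745 = 2*(147/20)*(956409/400) - 2*√30745 = 140592123/4000 - 2*√30745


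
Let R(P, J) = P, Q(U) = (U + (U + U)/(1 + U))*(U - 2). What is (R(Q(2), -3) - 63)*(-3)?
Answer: 189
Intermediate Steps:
Q(U) = (-2 + U)*(U + 2*U/(1 + U)) (Q(U) = (U + (2*U)/(1 + U))*(-2 + U) = (U + 2*U/(1 + U))*(-2 + U) = (-2 + U)*(U + 2*U/(1 + U)))
(R(Q(2), -3) - 63)*(-3) = (2*(-6 + 2 + 2²)/(1 + 2) - 63)*(-3) = (2*(-6 + 2 + 4)/3 - 63)*(-3) = (2*(⅓)*0 - 63)*(-3) = (0 - 63)*(-3) = -63*(-3) = 189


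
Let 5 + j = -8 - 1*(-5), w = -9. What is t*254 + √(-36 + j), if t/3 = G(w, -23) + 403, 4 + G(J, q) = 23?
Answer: 321564 + 2*I*√11 ≈ 3.2156e+5 + 6.6332*I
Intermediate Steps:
j = -8 (j = -5 + (-8 - 1*(-5)) = -5 + (-8 + 5) = -5 - 3 = -8)
G(J, q) = 19 (G(J, q) = -4 + 23 = 19)
t = 1266 (t = 3*(19 + 403) = 3*422 = 1266)
t*254 + √(-36 + j) = 1266*254 + √(-36 - 8) = 321564 + √(-44) = 321564 + 2*I*√11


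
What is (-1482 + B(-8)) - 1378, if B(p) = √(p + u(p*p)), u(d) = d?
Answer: -2860 + 2*√14 ≈ -2852.5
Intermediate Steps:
B(p) = √(p + p²) (B(p) = √(p + p*p) = √(p + p²))
(-1482 + B(-8)) - 1378 = (-1482 + √(-8*(1 - 8))) - 1378 = (-1482 + √(-8*(-7))) - 1378 = (-1482 + √56) - 1378 = (-1482 + 2*√14) - 1378 = -2860 + 2*√14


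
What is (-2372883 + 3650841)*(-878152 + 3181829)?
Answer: 2944002451566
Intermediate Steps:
(-2372883 + 3650841)*(-878152 + 3181829) = 1277958*2303677 = 2944002451566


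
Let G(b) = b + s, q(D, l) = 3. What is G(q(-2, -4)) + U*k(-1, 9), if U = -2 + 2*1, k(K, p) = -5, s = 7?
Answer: 10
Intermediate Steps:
U = 0 (U = -2 + 2 = 0)
G(b) = 7 + b (G(b) = b + 7 = 7 + b)
G(q(-2, -4)) + U*k(-1, 9) = (7 + 3) + 0*(-5) = 10 + 0 = 10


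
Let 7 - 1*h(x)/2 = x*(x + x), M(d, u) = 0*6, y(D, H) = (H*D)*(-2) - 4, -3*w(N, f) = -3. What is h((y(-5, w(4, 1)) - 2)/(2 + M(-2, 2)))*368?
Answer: -736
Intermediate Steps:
w(N, f) = 1 (w(N, f) = -1/3*(-3) = 1)
y(D, H) = -4 - 2*D*H (y(D, H) = (D*H)*(-2) - 4 = -2*D*H - 4 = -4 - 2*D*H)
M(d, u) = 0
h(x) = 14 - 4*x**2 (h(x) = 14 - 2*x*(x + x) = 14 - 2*x*2*x = 14 - 4*x**2)
h((y(-5, w(4, 1)) - 2)/(2 + M(-2, 2)))*368 = (14 - 4*((-4 - 2*(-5)*1) - 2)**2/(2 + 0)**2)*368 = (14 - 4*((-4 + 10) - 2)**2/4)*368 = (14 - 4*(6 - 2)**2/4)*368 = (14 - 4*(4*(1/2))**2)*368 = (14 - 4*2**2)*368 = (14 - 4*4)*368 = (14 - 16)*368 = -2*368 = -736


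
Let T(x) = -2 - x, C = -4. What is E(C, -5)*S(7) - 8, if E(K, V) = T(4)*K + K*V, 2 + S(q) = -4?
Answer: -272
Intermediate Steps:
S(q) = -6 (S(q) = -2 - 4 = -6)
E(K, V) = -6*K + K*V (E(K, V) = (-2 - 1*4)*K + K*V = (-2 - 4)*K + K*V = -6*K + K*V)
E(C, -5)*S(7) - 8 = -4*(-6 - 5)*(-6) - 8 = -4*(-11)*(-6) - 8 = 44*(-6) - 8 = -264 - 8 = -272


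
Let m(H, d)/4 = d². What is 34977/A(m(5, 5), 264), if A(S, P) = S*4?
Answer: 34977/400 ≈ 87.443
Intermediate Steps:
m(H, d) = 4*d²
A(S, P) = 4*S
34977/A(m(5, 5), 264) = 34977/((4*(4*5²))) = 34977/((4*(4*25))) = 34977/((4*100)) = 34977/400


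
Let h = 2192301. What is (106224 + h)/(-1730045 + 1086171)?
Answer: -2298525/643874 ≈ -3.5698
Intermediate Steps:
(106224 + h)/(-1730045 + 1086171) = (106224 + 2192301)/(-1730045 + 1086171) = 2298525/(-643874) = 2298525*(-1/643874) = -2298525/643874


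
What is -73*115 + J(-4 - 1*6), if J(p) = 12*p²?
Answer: -7195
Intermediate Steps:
-73*115 + J(-4 - 1*6) = -73*115 + 12*(-4 - 1*6)² = -8395 + 12*(-4 - 6)² = -8395 + 12*(-10)² = -8395 + 12*100 = -8395 + 1200 = -7195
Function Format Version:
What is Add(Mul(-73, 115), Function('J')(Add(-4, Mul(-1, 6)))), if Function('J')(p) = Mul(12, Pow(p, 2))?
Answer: -7195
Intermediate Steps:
Add(Mul(-73, 115), Function('J')(Add(-4, Mul(-1, 6)))) = Add(Mul(-73, 115), Mul(12, Pow(Add(-4, Mul(-1, 6)), 2))) = Add(-8395, Mul(12, Pow(Add(-4, -6), 2))) = Add(-8395, Mul(12, Pow(-10, 2))) = Add(-8395, Mul(12, 100)) = Add(-8395, 1200) = -7195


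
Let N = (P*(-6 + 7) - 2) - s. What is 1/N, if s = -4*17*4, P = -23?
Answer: 1/247 ≈ 0.0040486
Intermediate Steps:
s = -272 (s = -68*4 = -272)
N = 247 (N = (-23*(-6 + 7) - 2) - 1*(-272) = (-23*1 - 2) + 272 = (-23 - 2) + 272 = -25 + 272 = 247)
1/N = 1/247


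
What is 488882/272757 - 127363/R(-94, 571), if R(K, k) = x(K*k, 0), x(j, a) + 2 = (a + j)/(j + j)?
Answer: 23159922076/272757 ≈ 84911.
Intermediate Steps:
x(j, a) = -2 + (a + j)/(2*j) (x(j, a) = -2 + (a + j)/(j + j) = -2 + (a + j)/((2*j)) = -2 + (a + j)*(1/(2*j)) = -2 + (a + j)/(2*j))
R(K, k) = -3/2 (R(K, k) = (0 - 3*K*k)/(2*((K*k))) = (1/(K*k))*(0 - 3*K*k)/2 = (1/(K*k))*(-3*K*k)/2 = -3/2)
488882/272757 - 127363/R(-94, 571) = 488882/272757 - 127363/(-3/2) = 488882*(1/272757) - 127363*(-⅔) = 488882/272757 + 254726/3 = 23159922076/272757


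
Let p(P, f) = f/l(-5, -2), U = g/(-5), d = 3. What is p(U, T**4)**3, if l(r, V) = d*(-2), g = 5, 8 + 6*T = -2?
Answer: -244140625/114791256 ≈ -2.1268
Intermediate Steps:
T = -5/3 (T = -4/3 + (1/6)*(-2) = -4/3 - 1/3 = -5/3 ≈ -1.6667)
l(r, V) = -6 (l(r, V) = 3*(-2) = -6)
U = -1 (U = 5/(-5) = 5*(-1/5) = -1)
p(P, f) = -f/6 (p(P, f) = f/(-6) = f*(-1/6) = -f/6)
p(U, T**4)**3 = (-(-5/3)**4/6)**3 = (-1/6*625/81)**3 = (-625/486)**3 = -244140625/114791256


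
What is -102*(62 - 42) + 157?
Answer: -1883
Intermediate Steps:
-102*(62 - 42) + 157 = -102*20 + 157 = -2040 + 157 = -1883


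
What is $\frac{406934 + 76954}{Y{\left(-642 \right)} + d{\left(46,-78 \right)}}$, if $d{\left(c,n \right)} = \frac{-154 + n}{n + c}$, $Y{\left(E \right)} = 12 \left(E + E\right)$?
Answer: $- \frac{1935552}{61603} \approx -31.42$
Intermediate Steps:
$Y{\left(E \right)} = 24 E$ ($Y{\left(E \right)} = 12 \cdot 2 E = 24 E$)
$d{\left(c,n \right)} = \frac{-154 + n}{c + n}$
$\frac{406934 + 76954}{Y{\left(-642 \right)} + d{\left(46,-78 \right)}} = \frac{406934 + 76954}{24 \left(-642\right) + \frac{-154 - 78}{46 - 78}} = \frac{483888}{-15408 + \frac{1}{-32} \left(-232\right)} = \frac{483888}{-15408 - - \frac{29}{4}} = \frac{483888}{-15408 + \frac{29}{4}} = \frac{483888}{- \frac{61603}{4}} = 483888 \left(- \frac{4}{61603}\right) = - \frac{1935552}{61603}$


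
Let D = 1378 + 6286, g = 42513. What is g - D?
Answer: 34849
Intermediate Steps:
D = 7664
g - D = 42513 - 1*7664 = 42513 - 7664 = 34849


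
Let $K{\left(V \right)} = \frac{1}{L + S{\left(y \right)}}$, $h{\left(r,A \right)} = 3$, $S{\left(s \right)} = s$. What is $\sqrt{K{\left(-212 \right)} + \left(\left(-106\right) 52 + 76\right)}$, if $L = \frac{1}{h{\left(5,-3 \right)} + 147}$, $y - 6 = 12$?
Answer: $\frac{i \sqrt{39657394686}}{2701} \approx 73.729 i$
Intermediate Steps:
$y = 18$ ($y = 6 + 12 = 18$)
$L = \frac{1}{150}$ ($L = \frac{1}{3 + 147} = \frac{1}{150} \approx 0.0066667$)
$K{\left(V \right)} = \frac{150}{2701}$ ($K{\left(V \right)} = \frac{1}{\frac{1}{150} + 18} = \frac{1}{\frac{2701}{150}} = \frac{150}{2701}$)
$\sqrt{K{\left(-212 \right)} + \left(\left(-106\right) 52 + 76\right)} = \sqrt{\frac{150}{2701} + \left(\left(-106\right) 52 + 76\right)} = \sqrt{\frac{150}{2701} + \left(-5512 + 76\right)} = \sqrt{\frac{150}{2701} - 5436} = \sqrt{- \frac{14682486}{2701}} = \frac{i \sqrt{39657394686}}{2701}$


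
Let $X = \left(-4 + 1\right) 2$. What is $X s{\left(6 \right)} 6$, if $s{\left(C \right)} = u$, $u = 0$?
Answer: $0$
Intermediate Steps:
$s{\left(C \right)} = 0$
$X = -6$ ($X = \left(-3\right) 2 = -6$)
$X s{\left(6 \right)} 6 = - 6 \cdot 0 \cdot 6 = \left(-6\right) 0 = 0$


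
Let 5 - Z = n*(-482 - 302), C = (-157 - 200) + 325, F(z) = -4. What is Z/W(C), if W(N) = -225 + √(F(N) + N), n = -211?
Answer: 4135475/5629 + 330838*I/16887 ≈ 734.67 + 19.591*I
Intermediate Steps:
C = -32 (C = -357 + 325 = -32)
W(N) = -225 + √(-4 + N)
Z = -165419 (Z = 5 - (-211)*(-482 - 302) = 5 - (-211)*(-784) = 5 - 1*165424 = 5 - 165424 = -165419)
Z/W(C) = -165419/(-225 + √(-4 - 32)) = -165419/(-225 + √(-36)) = -165419*(-225 - 6*I)/50661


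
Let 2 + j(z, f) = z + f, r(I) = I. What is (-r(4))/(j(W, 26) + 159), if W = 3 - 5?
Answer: -4/181 ≈ -0.022099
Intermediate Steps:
W = -2
j(z, f) = -2 + f + z (j(z, f) = -2 + (z + f) = -2 + (f + z) = -2 + f + z)
(-r(4))/(j(W, 26) + 159) = (-1*4)/((-2 + 26 - 2) + 159) = -4/(22 + 159) = -4/181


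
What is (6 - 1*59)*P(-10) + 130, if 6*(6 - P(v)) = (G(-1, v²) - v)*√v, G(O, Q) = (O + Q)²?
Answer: -188 + 519983*I*√10/6 ≈ -188.0 + 2.7406e+5*I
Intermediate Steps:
P(v) = 6 - √v*((-1 + v²)² - v)/6 (P(v) = 6 - ((-1 + v²)² - v)*√v/6 = 6 - √v*((-1 + v²)² - v)/6)
(6 - 1*59)*P(-10) + 130 = (6 - 1*59)*(6 + (-10)^(3/2)/6 - √(-10)*(-1 + (-10)²)²/6) + 130 = (6 - 59)*(6 + (-10*I*√10)/6 - I*√10*(-1 + 100)²/6) + 130 = -53*(6 - 5*I*√10/3 - ⅙*I*√10*99²) + 130 = -53*(6 - 5*I*√10/3 - ⅙*I*√10*9801) + 130 = -53*(6 - 5*I*√10/3 - 3267*I*√10/2) + 130 = -53*(6 - 9811*I*√10/6) + 130 = (-318 + 519983*I*√10/6) + 130 = -188 + 519983*I*√10/6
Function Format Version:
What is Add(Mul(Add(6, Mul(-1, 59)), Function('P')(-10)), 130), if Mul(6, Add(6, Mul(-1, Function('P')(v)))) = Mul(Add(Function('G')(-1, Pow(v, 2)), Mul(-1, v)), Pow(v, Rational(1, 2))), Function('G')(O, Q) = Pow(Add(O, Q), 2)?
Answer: Add(-188, Mul(Rational(519983, 6), I, Pow(10, Rational(1, 2)))) ≈ Add(-188.00, Mul(2.7406e+5, I))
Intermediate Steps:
Function('P')(v) = Add(6, Mul(Rational(-1, 6), Pow(v, Rational(1, 2)), Add(Pow(Add(-1, Pow(v, 2)), 2), Mul(-1, v)))) (Function('P')(v) = Add(6, Mul(Rational(-1, 6), Mul(Add(Pow(Add(-1, Pow(v, 2)), 2), Mul(-1, v)), Pow(v, Rational(1, 2))))) = Add(6, Mul(Rational(-1, 6), Mul(Pow(v, Rational(1, 2)), Add(Pow(Add(-1, Pow(v, 2)), 2), Mul(-1, v))))) = Add(6, Mul(Rational(-1, 6), Pow(v, Rational(1, 2)), Add(Pow(Add(-1, Pow(v, 2)), 2), Mul(-1, v)))))
Add(Mul(Add(6, Mul(-1, 59)), Function('P')(-10)), 130) = Add(Mul(Add(6, Mul(-1, 59)), Add(6, Mul(Rational(1, 6), Pow(-10, Rational(3, 2))), Mul(Rational(-1, 6), Pow(-10, Rational(1, 2)), Pow(Add(-1, Pow(-10, 2)), 2)))), 130) = Add(Mul(Add(6, -59), Add(6, Mul(Rational(1, 6), Mul(-10, I, Pow(10, Rational(1, 2)))), Mul(Rational(-1, 6), Mul(I, Pow(10, Rational(1, 2))), Pow(Add(-1, 100), 2)))), 130) = Add(Mul(-53, Add(6, Mul(Rational(-5, 3), I, Pow(10, Rational(1, 2))), Mul(Rational(-1, 6), Mul(I, Pow(10, Rational(1, 2))), Pow(99, 2)))), 130) = Add(Mul(-53, Add(6, Mul(Rational(-5, 3), I, Pow(10, Rational(1, 2))), Mul(Rational(-1, 6), Mul(I, Pow(10, Rational(1, 2))), 9801))), 130) = Add(Mul(-53, Add(6, Mul(Rational(-5, 3), I, Pow(10, Rational(1, 2))), Mul(Rational(-3267, 2), I, Pow(10, Rational(1, 2))))), 130) = Add(Mul(-53, Add(6, Mul(Rational(-9811, 6), I, Pow(10, Rational(1, 2))))), 130) = Add(Add(-318, Mul(Rational(519983, 6), I, Pow(10, Rational(1, 2)))), 130) = Add(-188, Mul(Rational(519983, 6), I, Pow(10, Rational(1, 2))))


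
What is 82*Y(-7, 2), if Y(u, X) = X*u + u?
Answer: -1722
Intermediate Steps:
Y(u, X) = u + X*u
82*Y(-7, 2) = 82*(-7*(1 + 2)) = 82*(-7*3) = 82*(-21) = -1722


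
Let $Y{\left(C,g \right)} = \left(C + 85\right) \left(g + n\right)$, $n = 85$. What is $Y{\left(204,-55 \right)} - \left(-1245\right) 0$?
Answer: $8670$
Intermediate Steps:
$Y{\left(C,g \right)} = \left(85 + C\right) \left(85 + g\right)$ ($Y{\left(C,g \right)} = \left(C + 85\right) \left(g + 85\right) = \left(85 + C\right) \left(85 + g\right)$)
$Y{\left(204,-55 \right)} - \left(-1245\right) 0 = \left(7225 + 85 \cdot 204 + 85 \left(-55\right) + 204 \left(-55\right)\right) - \left(-1245\right) 0 = \left(7225 + 17340 - 4675 - 11220\right) - 0 = 8670 + 0 = 8670$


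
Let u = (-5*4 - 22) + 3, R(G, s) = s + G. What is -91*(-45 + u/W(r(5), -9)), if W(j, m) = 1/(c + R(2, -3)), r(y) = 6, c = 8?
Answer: 28938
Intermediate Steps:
R(G, s) = G + s
W(j, m) = 1/7 (W(j, m) = 1/(8 + (2 - 3)) = 1/(8 - 1) = 1/7)
u = -39 (u = (-20 - 22) + 3 = -42 + 3 = -39)
-91*(-45 + u/W(r(5), -9)) = -91*(-45 - 39/1/7) = -91*(-45 - 39*7) = -91*(-45 - 273) = -91*(-318) = 28938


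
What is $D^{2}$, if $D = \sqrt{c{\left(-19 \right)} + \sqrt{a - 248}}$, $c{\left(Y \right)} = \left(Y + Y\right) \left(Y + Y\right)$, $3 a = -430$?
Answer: $1444 + \frac{i \sqrt{3522}}{3} \approx 1444.0 + 19.782 i$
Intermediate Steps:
$a = - \frac{430}{3}$ ($a = \frac{1}{3} \left(-430\right) = - \frac{430}{3} \approx -143.33$)
$c{\left(Y \right)} = 4 Y^{2}$ ($c{\left(Y \right)} = 2 Y 2 Y = 4 Y^{2}$)
$D = \sqrt{1444 + \frac{i \sqrt{3522}}{3}}$ ($D = \sqrt{4 \left(-19\right)^{2} + \sqrt{- \frac{430}{3} - 248}} = \sqrt{4 \cdot 361 + \sqrt{- \frac{1174}{3}}} = \sqrt{1444 + \frac{i \sqrt{3522}}{3}} \approx 38.001 + 0.2603 i$)
$D^{2} = \left(\frac{\sqrt{12996 + 3 i \sqrt{3522}}}{3}\right)^{2} = 1444 + \frac{i \sqrt{3522}}{3}$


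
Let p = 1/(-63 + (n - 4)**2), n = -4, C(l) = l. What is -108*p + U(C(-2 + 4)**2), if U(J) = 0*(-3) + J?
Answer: -104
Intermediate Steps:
U(J) = J (U(J) = 0 + J = J)
p = 1 (p = 1/(-63 + (-4 - 4)**2) = 1/(-63 + (-8)**2) = 1/(-63 + 64) = 1/1 = 1)
-108*p + U(C(-2 + 4)**2) = -108*1 + (-2 + 4)**2 = -108 + 2**2 = -108 + 4 = -104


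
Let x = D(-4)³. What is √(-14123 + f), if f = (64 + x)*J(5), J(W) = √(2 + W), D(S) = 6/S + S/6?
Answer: √(-18303408 + 69762*√7)/36 ≈ 118.24*I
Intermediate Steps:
D(S) = 6/S + S/6 (D(S) = 6/S + S*(⅙) = 6/S + S/6)
x = -2197/216 (x = (6/(-4) + (⅙)*(-4))³ = (6*(-¼) - ⅔)³ = (-3/2 - ⅔)³ = (-13/6)³ = -2197/216 ≈ -10.171)
f = 11627*√7/216 (f = (64 - 2197/216)*√(2 + 5) = 11627*√7/216 ≈ 142.42)
√(-14123 + f) = √(-14123 + 11627*√7/216)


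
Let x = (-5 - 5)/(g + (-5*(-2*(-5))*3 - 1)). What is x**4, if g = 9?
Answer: 625/25411681 ≈ 2.4595e-5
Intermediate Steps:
x = 5/71 (x = (-5 - 5)/(9 + (-5*(-2*(-5))*3 - 1)) = -10/(9 + (-50*3 - 1)) = -10/(9 + (-5*30 - 1)) = -10/(9 + (-150 - 1)) = -10/(9 - 151) = -10/(-142) = -10*(-1/142) = 5/71 ≈ 0.070423)
x**4 = (5/71)**4 = 625/25411681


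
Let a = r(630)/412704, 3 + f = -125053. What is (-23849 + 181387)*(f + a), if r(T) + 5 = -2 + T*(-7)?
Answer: -4065355983679729/206352 ≈ -1.9701e+10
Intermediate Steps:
f = -125056 (f = -3 - 125053 = -125056)
r(T) = -7 - 7*T (r(T) = -5 + (-2 + T*(-7)) = -5 + (-2 - 7*T) = -7 - 7*T)
a = -4417/412704 (a = (-7 - 7*630)/412704 = (-7 - 4410)*(1/412704) = -4417*1/412704 = -4417/412704 ≈ -0.010703)
(-23849 + 181387)*(f + a) = (-23849 + 181387)*(-125056 - 4417/412704) = 157538*(-51611115841/412704) = -4065355983679729/206352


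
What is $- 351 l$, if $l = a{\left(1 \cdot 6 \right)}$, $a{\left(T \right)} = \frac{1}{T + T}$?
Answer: $- \frac{117}{4} \approx -29.25$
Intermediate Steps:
$a{\left(T \right)} = \frac{1}{2 T}$
$l = \frac{1}{12}$ ($l = \frac{1}{2 \cdot 1 \cdot 6} = \frac{1}{2 \cdot 6} = \frac{1}{2} \cdot \frac{1}{6} = \frac{1}{12} \approx 0.083333$)
$- 351 l = \left(-351\right) \frac{1}{12} = - \frac{117}{4}$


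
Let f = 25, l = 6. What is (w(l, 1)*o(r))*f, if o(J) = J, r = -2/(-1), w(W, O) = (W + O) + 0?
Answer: 350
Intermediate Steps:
w(W, O) = O + W (w(W, O) = (O + W) + 0 = O + W)
r = 2 (r = -2*(-1) = 2)
(w(l, 1)*o(r))*f = ((1 + 6)*2)*25 = (7*2)*25 = 14*25 = 350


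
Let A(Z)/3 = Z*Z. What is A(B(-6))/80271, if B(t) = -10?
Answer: 100/26757 ≈ 0.0037373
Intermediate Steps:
A(Z) = 3*Z**2 (A(Z) = 3*(Z*Z) = 3*Z**2)
A(B(-6))/80271 = (3*(-10)**2)/80271 = (3*100)*(1/80271) = 300*(1/80271) = 100/26757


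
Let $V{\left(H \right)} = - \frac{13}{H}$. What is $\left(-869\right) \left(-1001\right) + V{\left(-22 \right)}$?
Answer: $\frac{19137131}{22} \approx 8.6987 \cdot 10^{5}$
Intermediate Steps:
$\left(-869\right) \left(-1001\right) + V{\left(-22 \right)} = \left(-869\right) \left(-1001\right) - \frac{13}{-22} = 869869 - - \frac{13}{22} = 869869 + \frac{13}{22} = \frac{19137131}{22}$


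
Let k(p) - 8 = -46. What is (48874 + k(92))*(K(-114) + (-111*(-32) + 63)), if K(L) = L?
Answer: 170974836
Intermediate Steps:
k(p) = -38 (k(p) = 8 - 46 = -38)
(48874 + k(92))*(K(-114) + (-111*(-32) + 63)) = (48874 - 38)*(-114 + (-111*(-32) + 63)) = 48836*(-114 + (3552 + 63)) = 48836*(-114 + 3615) = 48836*3501 = 170974836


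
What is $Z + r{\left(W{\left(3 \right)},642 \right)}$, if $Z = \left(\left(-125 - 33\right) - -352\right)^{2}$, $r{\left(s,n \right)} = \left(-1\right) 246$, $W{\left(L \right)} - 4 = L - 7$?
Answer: $37390$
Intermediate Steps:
$W{\left(L \right)} = -3 + L$ ($W{\left(L \right)} = 4 + \left(L - 7\right) = 4 + \left(-7 + L\right) = -3 + L$)
$r{\left(s,n \right)} = -246$
$Z = 37636$ ($Z = \left(-158 + 352\right)^{2} = 194^{2} = 37636$)
$Z + r{\left(W{\left(3 \right)},642 \right)} = 37636 - 246 = 37390$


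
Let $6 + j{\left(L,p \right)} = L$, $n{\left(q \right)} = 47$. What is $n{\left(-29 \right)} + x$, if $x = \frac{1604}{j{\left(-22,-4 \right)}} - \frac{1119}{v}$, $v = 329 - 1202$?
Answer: $- \frac{18341}{2037} \approx -9.0039$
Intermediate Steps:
$j{\left(L,p \right)} = -6 + L$
$v = -873$ ($v = 329 - 1202 = -873$)
$x = - \frac{114080}{2037}$ ($x = \frac{1604}{-6 - 22} - \frac{1119}{-873} = \frac{1604}{-28} - - \frac{373}{291} = 1604 \left(- \frac{1}{28}\right) + \frac{373}{291} = - \frac{401}{7} + \frac{373}{291} = - \frac{114080}{2037} \approx -56.004$)
$n{\left(-29 \right)} + x = 47 - \frac{114080}{2037} = - \frac{18341}{2037}$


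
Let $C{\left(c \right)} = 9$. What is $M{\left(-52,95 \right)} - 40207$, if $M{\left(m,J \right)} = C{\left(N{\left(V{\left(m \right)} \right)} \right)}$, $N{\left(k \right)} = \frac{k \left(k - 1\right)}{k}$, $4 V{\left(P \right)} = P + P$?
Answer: $-40198$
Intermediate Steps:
$V{\left(P \right)} = \frac{P}{2}$ ($V{\left(P \right)} = \frac{P + P}{4} = \frac{2 P}{4} = \frac{P}{2}$)
$N{\left(k \right)} = -1 + k$ ($N{\left(k \right)} = \frac{k \left(-1 + k\right)}{k} = -1 + k$)
$M{\left(m,J \right)} = 9$
$M{\left(-52,95 \right)} - 40207 = 9 - 40207 = -40198$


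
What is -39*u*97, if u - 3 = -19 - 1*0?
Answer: 60528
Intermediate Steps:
u = -16 (u = 3 + (-19 - 1*0) = 3 + (-19 + 0) = 3 - 19 = -16)
-39*u*97 = -39*(-16)*97 = 624*97 = 60528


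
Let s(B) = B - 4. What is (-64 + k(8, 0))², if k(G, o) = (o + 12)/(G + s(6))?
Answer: 98596/25 ≈ 3943.8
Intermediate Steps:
s(B) = -4 + B
k(G, o) = (12 + o)/(2 + G) (k(G, o) = (o + 12)/(G + (-4 + 6)) = (12 + o)/(G + 2) = (12 + o)/(2 + G))
(-64 + k(8, 0))² = (-64 + (12 + 0)/(2 + 8))² = (-64 + 12/10)² = (-64 + (⅒)*12)² = (-64 + 6/5)² = (-314/5)² = 98596/25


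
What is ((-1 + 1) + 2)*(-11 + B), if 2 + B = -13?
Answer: -52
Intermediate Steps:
B = -15 (B = -2 - 13 = -15)
((-1 + 1) + 2)*(-11 + B) = ((-1 + 1) + 2)*(-11 - 15) = (0 + 2)*(-26) = 2*(-26) = -52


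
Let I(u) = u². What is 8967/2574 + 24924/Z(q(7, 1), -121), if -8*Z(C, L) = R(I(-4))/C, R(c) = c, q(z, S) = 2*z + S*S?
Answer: -160382951/858 ≈ -1.8693e+5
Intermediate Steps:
q(z, S) = S² + 2*z (q(z, S) = 2*z + S² = S² + 2*z)
Z(C, L) = -2/C (Z(C, L) = -(-4)²/(8*C) = -2/C)
8967/2574 + 24924/Z(q(7, 1), -121) = 8967/2574 + 24924/((-2/(1² + 2*7))) = 8967*(1/2574) + 24924/((-2/(1 + 14))) = 2989/858 + 24924/((-2/15)) = 2989/858 + 24924/((-2*1/15)) = 2989/858 + 24924/(-2/15) = 2989/858 + 24924*(-15/2) = 2989/858 - 186930 = -160382951/858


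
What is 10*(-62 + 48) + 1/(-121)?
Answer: -16941/121 ≈ -140.01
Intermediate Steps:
10*(-62 + 48) + 1/(-121) = 10*(-14) - 1/121 = -140 - 1/121 = -16941/121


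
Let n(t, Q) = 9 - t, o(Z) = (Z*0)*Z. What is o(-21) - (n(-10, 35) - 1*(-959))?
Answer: -978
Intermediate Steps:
o(Z) = 0 (o(Z) = 0*Z = 0)
o(-21) - (n(-10, 35) - 1*(-959)) = 0 - ((9 - 1*(-10)) - 1*(-959)) = 0 - ((9 + 10) + 959) = 0 - (19 + 959) = 0 - 1*978 = 0 - 978 = -978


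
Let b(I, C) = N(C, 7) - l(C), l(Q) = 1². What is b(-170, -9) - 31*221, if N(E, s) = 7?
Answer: -6845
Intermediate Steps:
l(Q) = 1
b(I, C) = 6 (b(I, C) = 7 - 1*1 = 7 - 1 = 6)
b(-170, -9) - 31*221 = 6 - 31*221 = 6 - 1*6851 = 6 - 6851 = -6845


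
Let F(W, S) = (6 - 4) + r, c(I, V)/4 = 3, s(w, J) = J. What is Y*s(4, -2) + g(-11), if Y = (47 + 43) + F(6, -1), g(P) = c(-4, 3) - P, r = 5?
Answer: -171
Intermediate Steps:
c(I, V) = 12 (c(I, V) = 4*3 = 12)
F(W, S) = 7 (F(W, S) = (6 - 4) + 5 = 2 + 5 = 7)
g(P) = 12 - P
Y = 97 (Y = (47 + 43) + 7 = 90 + 7 = 97)
Y*s(4, -2) + g(-11) = 97*(-2) + (12 - 1*(-11)) = -194 + (12 + 11) = -194 + 23 = -171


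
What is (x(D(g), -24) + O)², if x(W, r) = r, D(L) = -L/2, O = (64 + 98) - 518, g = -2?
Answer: 144400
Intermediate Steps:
O = -356 (O = 162 - 518 = -356)
D(L) = -L/2
(x(D(g), -24) + O)² = (-24 - 356)² = (-380)² = 144400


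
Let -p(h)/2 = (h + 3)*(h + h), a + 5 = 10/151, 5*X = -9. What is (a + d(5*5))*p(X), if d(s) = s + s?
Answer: 293976/755 ≈ 389.37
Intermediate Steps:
d(s) = 2*s
X = -9/5 (X = (⅕)*(-9) = -9/5 ≈ -1.8000)
a = -745/151 (a = -5 + 10/151 = -745/151 ≈ -4.9338)
p(h) = -4*h*(3 + h) (p(h) = -2*(h + 3)*(h + h) = -2*(3 + h)*2*h = -4*h*(3 + h))
(a + d(5*5))*p(X) = (-745/151 + 2*(5*5))*(-4*(-9/5)*(3 - 9/5)) = (-745/151 + 2*25)*(-4*(-9/5)*6/5) = (-745/151 + 50)*(216/25) = (6805/151)*(216/25) = 293976/755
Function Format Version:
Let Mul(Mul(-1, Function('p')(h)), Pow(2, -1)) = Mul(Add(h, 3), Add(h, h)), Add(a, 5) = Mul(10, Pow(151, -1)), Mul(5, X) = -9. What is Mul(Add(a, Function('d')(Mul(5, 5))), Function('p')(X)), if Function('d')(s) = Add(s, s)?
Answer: Rational(293976, 755) ≈ 389.37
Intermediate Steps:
Function('d')(s) = Mul(2, s)
X = Rational(-9, 5) (X = Mul(Rational(1, 5), -9) = Rational(-9, 5) ≈ -1.8000)
a = Rational(-745, 151) (a = Add(-5, Mul(10, Pow(151, -1))) = Add(-5, Mul(10, Rational(1, 151))) = Add(-5, Rational(10, 151)) = Rational(-745, 151) ≈ -4.9338)
Function('p')(h) = Mul(-4, h, Add(3, h)) (Function('p')(h) = Mul(-2, Mul(Add(h, 3), Add(h, h))) = Mul(-2, Mul(Add(3, h), Mul(2, h))) = Mul(-2, Mul(2, h, Add(3, h))) = Mul(-4, h, Add(3, h)))
Mul(Add(a, Function('d')(Mul(5, 5))), Function('p')(X)) = Mul(Add(Rational(-745, 151), Mul(2, Mul(5, 5))), Mul(-4, Rational(-9, 5), Add(3, Rational(-9, 5)))) = Mul(Add(Rational(-745, 151), Mul(2, 25)), Mul(-4, Rational(-9, 5), Rational(6, 5))) = Mul(Add(Rational(-745, 151), 50), Rational(216, 25)) = Mul(Rational(6805, 151), Rational(216, 25)) = Rational(293976, 755)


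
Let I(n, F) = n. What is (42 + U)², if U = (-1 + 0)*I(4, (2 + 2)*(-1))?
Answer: 1444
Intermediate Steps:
U = -4 (U = (-1 + 0)*4 = -1*4 = -4)
(42 + U)² = (42 - 4)² = 38² = 1444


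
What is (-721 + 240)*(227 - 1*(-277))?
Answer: -242424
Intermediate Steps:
(-721 + 240)*(227 - 1*(-277)) = -481*(227 + 277) = -481*504 = -242424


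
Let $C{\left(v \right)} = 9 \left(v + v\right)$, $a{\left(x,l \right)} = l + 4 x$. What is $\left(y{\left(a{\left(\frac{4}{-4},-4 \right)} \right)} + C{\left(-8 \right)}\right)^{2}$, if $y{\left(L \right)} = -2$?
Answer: $21316$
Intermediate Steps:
$C{\left(v \right)} = 18 v$ ($C{\left(v \right)} = 9 \cdot 2 v = 18 v$)
$\left(y{\left(a{\left(\frac{4}{-4},-4 \right)} \right)} + C{\left(-8 \right)}\right)^{2} = \left(-2 + 18 \left(-8\right)\right)^{2} = \left(-2 - 144\right)^{2} = \left(-146\right)^{2} = 21316$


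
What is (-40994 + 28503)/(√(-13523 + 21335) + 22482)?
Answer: -15601259/28079584 + 12491*√217/84238752 ≈ -0.55342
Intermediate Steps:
(-40994 + 28503)/(√(-13523 + 21335) + 22482) = -12491/(√7812 + 22482) = -12491/(6*√217 + 22482) = -12491/(22482 + 6*√217)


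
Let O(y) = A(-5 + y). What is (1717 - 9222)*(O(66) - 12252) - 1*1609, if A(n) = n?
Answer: 91491846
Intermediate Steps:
O(y) = -5 + y
(1717 - 9222)*(O(66) - 12252) - 1*1609 = (1717 - 9222)*((-5 + 66) - 12252) - 1*1609 = -7505*(61 - 12252) - 1609 = -7505*(-12191) - 1609 = 91493455 - 1609 = 91491846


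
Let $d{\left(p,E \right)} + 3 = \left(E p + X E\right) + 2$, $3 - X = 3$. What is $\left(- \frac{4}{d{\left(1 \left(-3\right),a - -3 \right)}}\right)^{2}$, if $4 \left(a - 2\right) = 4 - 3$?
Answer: $\frac{256}{4489} \approx 0.057028$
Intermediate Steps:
$X = 0$ ($X = 3 - 3 = 0$)
$a = \frac{9}{4}$ ($a = 2 + \frac{4 - 3}{4} = 2 + \frac{1}{4} \cdot 1 = 2 + \frac{1}{4} = \frac{9}{4} \approx 2.25$)
$d{\left(p,E \right)} = -1 + E p$ ($d{\left(p,E \right)} = -3 + \left(\left(E p + 0 E\right) + 2\right) = -3 + \left(\left(E p + 0\right) + 2\right) = -3 + \left(E p + 2\right) = -3 + \left(2 + E p\right) = -1 + E p$)
$\left(- \frac{4}{d{\left(1 \left(-3\right),a - -3 \right)}}\right)^{2} = \left(- \frac{4}{-1 + \left(\frac{9}{4} - -3\right) 1 \left(-3\right)}\right)^{2} = \left(- \frac{4}{-1 + \left(\frac{9}{4} + 3\right) \left(-3\right)}\right)^{2} = \left(- \frac{4}{-1 + \frac{21}{4} \left(-3\right)}\right)^{2} = \left(- \frac{4}{-1 - \frac{63}{4}}\right)^{2} = \left(- \frac{4}{- \frac{67}{4}}\right)^{2} = \left(\left(-4\right) \left(- \frac{4}{67}\right)\right)^{2} = \left(\frac{16}{67}\right)^{2} = \frac{256}{4489}$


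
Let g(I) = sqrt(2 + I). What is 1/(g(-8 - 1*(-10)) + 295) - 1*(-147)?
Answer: 43660/297 ≈ 147.00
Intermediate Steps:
1/(g(-8 - 1*(-10)) + 295) - 1*(-147) = 1/(sqrt(2 + (-8 - 1*(-10))) + 295) - 1*(-147) = 1/(sqrt(2 + (-8 + 10)) + 295) + 147 = 1/(sqrt(2 + 2) + 295) + 147 = 1/(sqrt(4) + 295) + 147 = 1/(2 + 295) + 147 = 1/297 + 147 = 43660/297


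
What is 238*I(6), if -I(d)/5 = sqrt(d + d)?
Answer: -2380*sqrt(3) ≈ -4122.3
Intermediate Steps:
I(d) = -5*sqrt(2)*sqrt(d) (I(d) = -5*sqrt(d + d) = -5*sqrt(2)*sqrt(d))
238*I(6) = 238*(-5*sqrt(2)*sqrt(6)) = 238*(-10*sqrt(3)) = -2380*sqrt(3)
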